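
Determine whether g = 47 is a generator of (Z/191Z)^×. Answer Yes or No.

Yes

φ(191) = 191 − 1 = 190 = 2 · 5 · 19.
Test 47^(190/q) mod 191 for each prime factor q of 190:
47^95 ≡ 190 (mod 191)  [q = 2: ≢ 1 ✓]
47^38 ≡ 109 (mod 191)  [q = 5: ≢ 1 ✓]
47^10 ≡ 107 (mod 191)  [q = 19: ≢ 1 ✓]
None equal 1, so ord_191(47) = 190: 47 is a primitive root.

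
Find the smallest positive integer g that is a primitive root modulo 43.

3

φ(43) = 43 − 1 = 42 = 2 · 3 · 7.
Test candidates g = 2, 3, … against the prime factors q ∈ {2, 3, 7} of φ(43): g is a generator iff g^(42/q) ≢ 1 for every such q.
g = 2: 2^21 ≡ 42; 2^14 ≡ 1 — hits 1, so not a primitive root.
g = 3: 3^21 ≡ 42; 3^14 ≡ 36; 3^6 ≡ 41 — none is 1, so 3 is a primitive root.
The smallest primitive root modulo 43 is 3.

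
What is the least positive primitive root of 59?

φ(59) = 59 − 1 = 58 = 2 · 29.
Test candidates g = 2, 3, … against the prime factors q ∈ {2, 29} of φ(59): g is a generator iff g^(58/q) ≢ 1 for every such q.
g = 2: 2^29 ≡ 58; 2^2 ≡ 4 — none is 1, so 2 is a primitive root.
Hence the least primitive root of 59 is 2.

2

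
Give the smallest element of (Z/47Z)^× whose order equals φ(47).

5

φ(47) = 47 − 1 = 46 = 2 · 23.
g is a primitive root iff g^(46/q) ≢ 1 (mod 47) for each prime q ∈ {2, 23}.
g = 2: 2^23 ≡ 1 — hits 1, so not a primitive root.
g = 3: 3^23 ≡ 1 — hits 1, so not a primitive root.
g = 4: 4^23 ≡ 1 — hits 1, so not a primitive root.
g = 5: 5^23 ≡ 46; 5^2 ≡ 25 — none is 1, so 5 is a primitive root.
So 5 is the smallest generator of (Z/47Z)^×.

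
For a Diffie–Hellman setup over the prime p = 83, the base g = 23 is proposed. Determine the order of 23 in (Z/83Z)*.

ord(23) | φ(83) = 83 − 1 = 82 = 2 · 41.
Divisors of 82: 1, 2, 41, 82.
Evaluate successive powers at the divisors of 82:
23^1 ≡ 23 (mod 83)
23^2 ≡ 31 (mod 83)
23^41 ≡ 1 (mod 83) ✓
So ord_83(23) = 41.

41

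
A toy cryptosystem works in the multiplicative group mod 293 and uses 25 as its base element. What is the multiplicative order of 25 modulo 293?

Since 25 ∈ (Z/293Z)^×, its order divides φ(293) = 293 − 1 = 292 = 2^2 · 73.
Divisors of 292: 1, 2, 4, 73, 146, 292.
Check 25^d mod 293 for each divisor in increasing order:
25^1 ≡ 25
25^2 ≡ 39
25^4 ≡ 56
25^73 ≡ 292
25^146 ≡ 1
So ord_293(25) = 146.

146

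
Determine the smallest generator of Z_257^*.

3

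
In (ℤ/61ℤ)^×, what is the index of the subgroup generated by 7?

1

The order of 7 must divide φ(61) = 61 − 1 = 60 = 2^2 · 3 · 5.
Divisors of 60: 1, 2, 3, 4, 5, 6, 10, 12, 15, 20, 30, 60.
Evaluate successive powers at the divisors of 60:
7^1 ≡ 7 (mod 61)
7^2 ≡ 49 (mod 61)
7^3 ≡ 38 (mod 61)
7^4 ≡ 22 (mod 61)
7^5 ≡ 32 (mod 61)
7^6 ≡ 41 (mod 61)
7^10 ≡ 48 (mod 61)
7^12 ≡ 34 (mod 61)
7^15 ≡ 11 (mod 61)
7^20 ≡ 47 (mod 61)
7^30 ≡ 60 (mod 61)
7^60 ≡ 1 (mod 61) ✓
So ord_61(7) = 60, hence |⟨7⟩| = 60.
[(Z/61Z)^× : ⟨7⟩] = 60/60 = 1.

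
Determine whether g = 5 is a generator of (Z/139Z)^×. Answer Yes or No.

φ(139) = 139 − 1 = 138 = 2 · 3 · 23.
An element g generates (Z/139Z)^× iff g^(138/q) ≢ 1 (mod 139) for each prime q ∈ {2, 3, 23}.
5^69 ≡ 1 (mod 139)  [q = 2: ≡ 1 ✗]
5^46 ≡ 42 (mod 139)  [q = 3: ≢ 1 ✓]
5^6 ≡ 57 (mod 139)  [q = 23: ≢ 1 ✓]
The check at q = 2 fails, so 5 generates a proper subgroup.

No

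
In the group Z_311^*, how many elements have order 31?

φ(311) = 311 − 1 = 310 = 2 · 5 · 31.
(Z/311Z)^× is cyclic (|G| = 310); a cyclic group of order m has exactly φ(d) elements of each order d | m, and none otherwise.
31 | 310, and φ(31) = 31 − 1 = 30.

30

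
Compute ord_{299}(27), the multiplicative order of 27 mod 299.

By Lagrange's theorem, ord_299(27) divides φ(299) = φ(13·23) = (13−1)·(23−1) = 12·22 = 264 = 2^3 · 3 · 11.
Divisors of 264: 1, 2, 3, 4, 6, 8, 11, 12, 22, 24, 33, 44, 66, 88, 132, 264.
Compute 27^d (mod 299) for the divisors d until we hit 1:
27^1 ≡ 27
27^2 ≡ 131
27^3 ≡ 248
27^4 ≡ 118
27^6 ≡ 209
27^8 ≡ 170
27^11 ≡ 1
Therefore the multiplicative order of 27 modulo 299 is 11.

11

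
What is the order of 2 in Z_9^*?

6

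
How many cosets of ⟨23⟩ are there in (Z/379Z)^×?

Since 23 ∈ (Z/379Z)^×, its order divides φ(379) = 379 − 1 = 378 = 2 · 3^3 · 7.
Divisors of 378: 1, 2, 3, 6, 7, 9, 14, 18, 21, 27, 42, 54, 63, 126, 189, 378.
Evaluate successive powers at the divisors of 378:
23^1 ≡ 23 (mod 379)
23^2 ≡ 150 (mod 379)
23^3 ≡ 39 (mod 379)
23^6 ≡ 5 (mod 379)
23^7 ≡ 115 (mod 379)
23^9 ≡ 195 (mod 379)
23^14 ≡ 339 (mod 379)
23^18 ≡ 125 (mod 379)
23^21 ≡ 327 (mod 379)
23^27 ≡ 119 (mod 379)
23^42 ≡ 51 (mod 379)
23^54 ≡ 138 (mod 379)
23^63 ≡ 1 (mod 379) ✓
The order of 23 is 63, so the subgroup it generates has 63 elements.
[(Z/379Z)^× : ⟨23⟩] = 378/63 = 6.

6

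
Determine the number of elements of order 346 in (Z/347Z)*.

φ(347) = 347 − 1 = 346 = 2 · 173.
Since (Z/347Z)^× is cyclic of order 346, the number of elements of order d is φ(d) when d | 346 and 0 otherwise.
346 = 2 · 173 divides 346, and φ(346) = 172.

172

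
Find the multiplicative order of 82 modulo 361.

ord(82) | φ(361) = φ(19^2) = 19·(19−1) = 342 = 2 · 3^2 · 19.
Divisors of 342: 1, 2, 3, 6, 9, 18, 19, 38, 57, 114, 171, 342.
Check 82^d mod 361 for each divisor in increasing order:
82^1 ≡ 82
82^2 ≡ 226
82^3 ≡ 121
82^6 ≡ 201
82^9 ≡ 134
82^18 ≡ 267
82^19 ≡ 234
82^38 ≡ 245
82^57 ≡ 292
82^114 ≡ 68
82^171 ≡ 1
Therefore the multiplicative order of 82 modulo 361 is 171.

171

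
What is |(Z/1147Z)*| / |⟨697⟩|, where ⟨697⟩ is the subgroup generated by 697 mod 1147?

ord(697) | φ(1147) = φ(31·37) = (31−1)·(37−1) = 30·36 = 1080 = 2^3 · 3^3 · 5.
Divisors of 1080: 1, 2, 3, 4, 5, 6, 8, 9, 10, 12, 15, 18, 20, 24, 27, 30, 36, 40, 45, 54, 60, 72, 90, 108, 120, 135, 180, 216, 270, 360, 540, 1080.
Evaluate successive powers at the divisors of 1080:
697^1 ≡ 697
697^2 ≡ 628
697^3 ≡ 709
697^4 ≡ 963
697^5 ≡ 216
697^6 ≡ 295
697^8 ≡ 593
697^9 ≡ 401
697^10 ≡ 776
697^12 ≡ 1000
697^15 ≡ 154
697^18 ≡ 221
697^20 ≡ 1
Thus |⟨697⟩| = ord(697) = 20.
The index is φ(1147) / ord(697) = 1080 / 20 = 54.

54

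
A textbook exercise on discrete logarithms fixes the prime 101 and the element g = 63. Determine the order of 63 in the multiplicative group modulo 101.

The order of 63 must divide φ(101) = 101 − 1 = 100 = 2^2 · 5^2.
Divisors of 100: 1, 2, 4, 5, 10, 20, 25, 50, 100.
Evaluate successive powers at the divisors of 100:
63^1 ≡ 63 (mod 101)
63^2 ≡ 30 (mod 101)
63^4 ≡ 92 (mod 101)
63^5 ≡ 39 (mod 101)
63^10 ≡ 6 (mod 101)
63^20 ≡ 36 (mod 101)
63^25 ≡ 91 (mod 101)
63^50 ≡ 100 (mod 101)
63^100 ≡ 1 (mod 101) ✓
Hence ord(63) = 100.

100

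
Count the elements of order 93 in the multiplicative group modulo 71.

0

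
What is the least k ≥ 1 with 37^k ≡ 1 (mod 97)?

The order of 37 must divide φ(97) = 97 − 1 = 96 = 2^5 · 3.
Divisors of 96: 1, 2, 3, 4, 6, 8, 12, 16, 24, 32, 48, 96.
Test each divisor d:
37^1 ≡ 37
37^2 ≡ 11
37^3 ≡ 19
37^4 ≡ 24
37^6 ≡ 70
37^8 ≡ 91
37^12 ≡ 50
37^16 ≡ 36
37^24 ≡ 75
37^32 ≡ 35
37^48 ≡ 96
37^96 ≡ 1
So ord_97(37) = 96.

96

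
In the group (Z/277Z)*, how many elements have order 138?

44

φ(277) = 277 − 1 = 276 = 2^2 · 3 · 23.
Since (Z/277Z)^× is cyclic of order 276, the number of elements of order d is φ(d) when d | 276 and 0 otherwise.
138 = 2 · 3 · 23 divides 276, and φ(138) = 44.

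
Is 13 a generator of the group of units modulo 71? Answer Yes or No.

Yes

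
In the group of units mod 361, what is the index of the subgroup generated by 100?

Since 100 ∈ (Z/361Z)^×, its order divides φ(361) = φ(19^2) = 19·(19−1) = 342 = 2 · 3^2 · 19.
Divisors of 342: 1, 2, 3, 6, 9, 18, 19, 38, 57, 114, 171, 342.
Test each divisor d:
100^1 ≡ 100 (mod 361)
100^2 ≡ 253 (mod 361)
100^3 ≡ 30 (mod 361)
100^6 ≡ 178 (mod 361)
100^9 ≡ 286 (mod 361)
100^18 ≡ 210 (mod 361)
100^19 ≡ 62 (mod 361)
100^38 ≡ 234 (mod 361)
100^57 ≡ 68 (mod 361)
100^114 ≡ 292 (mod 361)
100^171 ≡ 1 (mod 361) ✓
So ord_361(100) = 171, hence |⟨100⟩| = 171.
[(Z/361Z)^× : ⟨100⟩] = 342/171 = 2.

2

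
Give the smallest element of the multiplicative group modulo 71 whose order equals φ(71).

7

φ(71) = 71 − 1 = 70 = 2 · 5 · 7.
Test candidates g = 2, 3, … against the prime factors q ∈ {2, 5, 7} of φ(71): g is a generator iff g^(70/q) ≢ 1 for every such q.
g = 2: 2^35 ≡ 1 — hits 1, so not a primitive root.
g = 3: 3^35 ≡ 1 — hits 1, so not a primitive root.
g = 4: 4^35 ≡ 1 — hits 1, so not a primitive root.
g = 5: 5^35 ≡ 1 — hits 1, so not a primitive root.
g = 6: 6^35 ≡ 1 — hits 1, so not a primitive root.
g = 7: 7^35 ≡ 70; 7^14 ≡ 54; 7^10 ≡ 45 — none is 1, so 7 is a primitive root.
The smallest primitive root modulo 71 is 7.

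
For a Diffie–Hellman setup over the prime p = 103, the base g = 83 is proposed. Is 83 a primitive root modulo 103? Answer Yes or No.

No

φ(103) = 103 − 1 = 102 = 2 · 3 · 17.
It suffices to check that the order of 83 is not a proper divisor of 102: compute 83^(102/q) for q ∈ {2, 3, 17}.
83^51 ≡ 1 (mod 103)  [q = 2: ≡ 1 ✗]
83^34 ≡ 46 (mod 103)  [q = 3: ≢ 1 ✓]
83^6 ≡ 23 (mod 103)  [q = 17: ≢ 1 ✓]
Since 83^51 ≡ 1, the order of 83 divides 51 < 102, so 83 is not a primitive root.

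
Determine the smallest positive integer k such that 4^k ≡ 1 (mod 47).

23

ord(4) | φ(47) = 47 − 1 = 46 = 2 · 23.
Divisors of 46: 1, 2, 23, 46.
Check 4^d mod 47 for each divisor in increasing order:
4^1 ≡ 4 (mod 47)
4^2 ≡ 16 (mod 47)
4^23 ≡ 1 (mod 47) ✓
Therefore the multiplicative order of 4 modulo 47 is 23.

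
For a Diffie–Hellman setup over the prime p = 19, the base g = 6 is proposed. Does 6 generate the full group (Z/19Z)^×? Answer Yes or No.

φ(19) = 19 − 1 = 18 = 2 · 3^2.
Test 6^(18/q) mod 19 for each prime factor q of 18:
6^9 ≡ 1 (mod 19)  [q = 2: ≡ 1 ✗]
6^6 ≡ 11 (mod 19)  [q = 3: ≢ 1 ✓]
Since 6^9 ≡ 1, the order of 6 divides 9 < 18, so 6 is not a primitive root.

No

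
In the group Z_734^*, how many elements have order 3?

φ(734) = φ(2)·φ(367) = 1·366 = 366 = 2 · 3 · 61.
Since (Z/734Z)^× is cyclic of order 366, the number of elements of order d is φ(d) when d | 366 and 0 otherwise.
3 | 366, and φ(3) = 3 − 1 = 2.

2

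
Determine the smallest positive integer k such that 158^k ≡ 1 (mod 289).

The order of 158 must divide φ(289) = φ(17^2) = 17·(17−1) = 272 = 2^4 · 17.
Divisors of 272: 1, 2, 4, 8, 16, 17, 34, 68, 136, 272.
Test each divisor d:
158^1 ≡ 158 (mod 289)
158^2 ≡ 110 (mod 289)
158^4 ≡ 251 (mod 289)
158^8 ≡ 288 (mod 289)
158^16 ≡ 1 (mod 289) ✓
So ord_289(158) = 16.

16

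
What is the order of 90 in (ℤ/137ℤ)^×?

136

The order of 90 must divide φ(137) = 137 − 1 = 136 = 2^3 · 17.
Divisors of 136: 1, 2, 4, 8, 17, 34, 68, 136.
Check 90^d mod 137 for each divisor in increasing order:
90^1 ≡ 90
90^2 ≡ 17
90^4 ≡ 15
90^8 ≡ 88
90^17 ≡ 41
90^34 ≡ 37
90^68 ≡ 136
90^136 ≡ 1
Therefore the multiplicative order of 90 modulo 137 is 136.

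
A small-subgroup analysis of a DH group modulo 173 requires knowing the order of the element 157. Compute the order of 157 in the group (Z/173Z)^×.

86

The order of 157 must divide φ(173) = 173 − 1 = 172 = 2^2 · 43.
Divisors of 172: 1, 2, 4, 43, 86, 172.
Check 157^d mod 173 for each divisor in increasing order:
157^1 ≡ 157 (mod 173)
157^2 ≡ 83 (mod 173)
157^4 ≡ 142 (mod 173)
157^43 ≡ 172 (mod 173)
157^86 ≡ 1 (mod 173) ✓
Therefore the multiplicative order of 157 modulo 173 is 86.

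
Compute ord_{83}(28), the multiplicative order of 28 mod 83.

Since 28 ∈ (Z/83Z)^×, its order divides φ(83) = 83 − 1 = 82 = 2 · 41.
Divisors of 82: 1, 2, 41, 82.
Evaluate successive powers at the divisors of 82:
28^1 ≡ 28 (mod 83)
28^2 ≡ 37 (mod 83)
28^41 ≡ 1 (mod 83) ✓
Therefore the multiplicative order of 28 modulo 83 is 41.

41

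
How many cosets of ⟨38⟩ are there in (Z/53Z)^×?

Since 38 ∈ (Z/53Z)^×, its order divides φ(53) = 53 − 1 = 52 = 2^2 · 13.
Divisors of 52: 1, 2, 4, 13, 26, 52.
Evaluate successive powers at the divisors of 52:
38^1 ≡ 38 (mod 53)
38^2 ≡ 13 (mod 53)
38^4 ≡ 10 (mod 53)
38^13 ≡ 52 (mod 53)
38^26 ≡ 1 (mod 53) ✓
Thus |⟨38⟩| = ord(38) = 26.
Index = |(Z/53Z)^×| / |⟨38⟩| = 52 / 26 = 2.

2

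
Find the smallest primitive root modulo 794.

φ(794) = φ(2)·φ(397) = 1·396 = 396 = 2^2 · 3^2 · 11.
g is a primitive root iff g^(396/q) ≢ 1 (mod 794) for each prime q ∈ {2, 3, 11}.
g = 2: gcd(2, 794) = 2 > 1, not a unit — skip.
g = 3: 3^198 ≡ 1 — hits 1, so not a primitive root.
g = 4: gcd(4, 794) = 2 > 1, not a unit — skip.
g = 5: 5^198 ≡ 793; 5^132 ≡ 759; 5^36 ≡ 687 — none is 1, so 5 is a primitive root.
So 5 is the smallest generator of (Z/794Z)^×.

5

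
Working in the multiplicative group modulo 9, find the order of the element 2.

Since 2 ∈ (Z/9Z)^×, its order divides φ(9) = φ(3^2) = 3·(3−1) = 6 = 2 · 3.
Divisors of 6: 1, 2, 3, 6.
Test each divisor d:
2^1 ≡ 2
2^2 ≡ 4
2^3 ≡ 8
2^6 ≡ 1
The smallest such exponent is 6, so the order of 2 is 6.

6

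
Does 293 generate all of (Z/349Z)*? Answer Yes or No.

φ(349) = 349 − 1 = 348 = 2^2 · 3 · 29.
293 is a primitive root mod 349 iff 293^(φ(349)/q) ≢ 1 for every prime q | φ(349), i.e. q ∈ {2, 3, 29}.
293^174 ≡ 1 (mod 349)  [q = 2: ≡ 1 ✗]
293^116 ≡ 226 (mod 349)  [q = 3: ≢ 1 ✓]
293^12 ≡ 269 (mod 349)  [q = 29: ≢ 1 ✓]
The check at q = 2 fails, so 293 generates a proper subgroup.

No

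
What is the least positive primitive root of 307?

5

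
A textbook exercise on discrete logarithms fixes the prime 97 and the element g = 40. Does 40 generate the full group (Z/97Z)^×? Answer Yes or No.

φ(97) = 97 − 1 = 96 = 2^5 · 3.
40 is a primitive root mod 97 iff 40^(φ(97)/q) ≢ 1 for every prime q | φ(97), i.e. q ∈ {2, 3}.
40^48 ≡ 96 (mod 97)  [q = 2: ≢ 1 ✓]
40^32 ≡ 35 (mod 97)  [q = 3: ≢ 1 ✓]
All checks pass, so 40 has order 96 and is a primitive root modulo 97.

Yes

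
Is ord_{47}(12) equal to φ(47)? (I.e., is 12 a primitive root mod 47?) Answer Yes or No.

φ(47) = 47 − 1 = 46 = 2 · 23.
An element g generates (Z/47Z)^× iff g^(46/q) ≢ 1 (mod 47) for each prime q ∈ {2, 23}.
12^23 ≡ 1 (mod 47)  [q = 2: ≡ 1 ✗]
12^2 ≡ 3 (mod 47)  [q = 23: ≢ 1 ✓]
The check at q = 2 fails, so 12 generates a proper subgroup.

No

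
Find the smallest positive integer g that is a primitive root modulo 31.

3

φ(31) = 31 − 1 = 30 = 2 · 3 · 5.
g is a primitive root iff g^(30/q) ≢ 1 (mod 31) for each prime q ∈ {2, 3, 5}.
g = 2: 2^15 ≡ 1 — hits 1, so not a primitive root.
g = 3: 3^15 ≡ 30; 3^10 ≡ 25; 3^6 ≡ 16 — none is 1, so 3 is a primitive root.
The smallest primitive root modulo 31 is 3.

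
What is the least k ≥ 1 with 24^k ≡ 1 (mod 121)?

110

ord(24) | φ(121) = φ(11^2) = 11·(11−1) = 110 = 2 · 5 · 11.
Divisors of 110: 1, 2, 5, 10, 11, 22, 55, 110.
Check 24^d mod 121 for each divisor in increasing order:
24^1 ≡ 24
24^2 ≡ 92
24^5 ≡ 98
24^10 ≡ 45
24^11 ≡ 112
24^22 ≡ 81
24^55 ≡ 120
24^110 ≡ 1
So ord_121(24) = 110.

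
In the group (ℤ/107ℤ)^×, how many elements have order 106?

φ(107) = 107 − 1 = 106 = 2 · 53.
In a cyclic group of order 106, there are φ(d) elements of order d for each divisor d of 106, and zero for non-divisors.
106 = 2 · 53 divides 106, and φ(106) = 52.

52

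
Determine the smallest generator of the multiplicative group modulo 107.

φ(107) = 107 − 1 = 106 = 2 · 53.
Test candidates g = 2, 3, … against the prime factors q ∈ {2, 53} of φ(107): g is a generator iff g^(106/q) ≢ 1 for every such q.
g = 2: 2^53 ≡ 106; 2^2 ≡ 4 — none is 1, so 2 is a primitive root.
The smallest primitive root modulo 107 is 2.

2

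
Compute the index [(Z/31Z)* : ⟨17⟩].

1

ord(17) | φ(31) = 31 − 1 = 30 = 2 · 3 · 5.
Divisors of 30: 1, 2, 3, 5, 6, 10, 15, 30.
Check 17^d mod 31 for each divisor in increasing order:
17^1 ≡ 17
17^2 ≡ 10
17^3 ≡ 15
17^5 ≡ 26
17^6 ≡ 8
17^10 ≡ 25
17^15 ≡ 30
17^30 ≡ 1
Thus |⟨17⟩| = ord(17) = 30.
Index = |(Z/31Z)^×| / |⟨17⟩| = 30 / 30 = 1.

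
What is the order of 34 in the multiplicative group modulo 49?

14

By Lagrange's theorem, ord_49(34) divides φ(49) = φ(7^2) = 7·(7−1) = 42 = 2 · 3 · 7.
Divisors of 42: 1, 2, 3, 6, 7, 14, 21, 42.
Test each divisor d:
34^1 ≡ 34 (mod 49)
34^2 ≡ 29 (mod 49)
34^3 ≡ 6 (mod 49)
34^6 ≡ 36 (mod 49)
34^7 ≡ 48 (mod 49)
34^14 ≡ 1 (mod 49) ✓
Hence ord(34) = 14.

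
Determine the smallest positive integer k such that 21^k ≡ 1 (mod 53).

52

By Lagrange's theorem, ord_53(21) divides φ(53) = 53 − 1 = 52 = 2^2 · 13.
Divisors of 52: 1, 2, 4, 13, 26, 52.
Evaluate successive powers at the divisors of 52:
21^1 ≡ 21 (mod 53)
21^2 ≡ 17 (mod 53)
21^4 ≡ 24 (mod 53)
21^13 ≡ 23 (mod 53)
21^26 ≡ 52 (mod 53)
21^52 ≡ 1 (mod 53) ✓
So ord_53(21) = 52.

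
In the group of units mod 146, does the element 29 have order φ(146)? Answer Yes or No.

Yes

φ(146) = φ(2)·φ(73) = 1·72 = 72 = 2^3 · 3^2.
29 is a primitive root mod 146 iff 29^(φ(146)/q) ≢ 1 for every prime q | φ(146), i.e. q ∈ {2, 3}.
29^36 ≡ 145 (mod 146)  [q = 2: ≢ 1 ✓]
29^24 ≡ 137 (mod 146)  [q = 3: ≢ 1 ✓]
Every test exponent gives a nontrivial residue, hence 29 generates the full group.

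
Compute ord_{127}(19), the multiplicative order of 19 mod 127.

3

Since 19 ∈ (Z/127Z)^×, its order divides φ(127) = 127 − 1 = 126 = 2 · 3^2 · 7.
Divisors of 126: 1, 2, 3, 6, 7, 9, 14, 18, 21, 42, 63, 126.
Check 19^d mod 127 for each divisor in increasing order:
19^1 ≡ 19 (mod 127)
19^2 ≡ 107 (mod 127)
19^3 ≡ 1 (mod 127) ✓
So ord_127(19) = 3.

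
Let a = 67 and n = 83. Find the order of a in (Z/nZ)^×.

82

Since 67 ∈ (Z/83Z)^×, its order divides φ(83) = 83 − 1 = 82 = 2 · 41.
Divisors of 82: 1, 2, 41, 82.
Evaluate successive powers at the divisors of 82:
67^1 ≡ 67
67^2 ≡ 7
67^41 ≡ 82
67^82 ≡ 1
The smallest such exponent is 82, so the order of 67 is 82.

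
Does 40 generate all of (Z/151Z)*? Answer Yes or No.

φ(151) = 151 − 1 = 150 = 2 · 3 · 5^2.
It suffices to check that the order of 40 is not a proper divisor of 150: compute 40^(150/q) for q ∈ {2, 3, 5}.
40^75 ≡ 1 (mod 151)  [q = 2: ≡ 1 ✗]
40^50 ≡ 32 (mod 151)  [q = 3: ≢ 1 ✓]
40^30 ≡ 8 (mod 151)  [q = 5: ≢ 1 ✓]
40^75 ≡ 1 shows ord(40) | 75, strictly less than φ(151); not a primitive root.

No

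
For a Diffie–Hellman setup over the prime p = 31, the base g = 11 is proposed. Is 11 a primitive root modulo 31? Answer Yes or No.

Yes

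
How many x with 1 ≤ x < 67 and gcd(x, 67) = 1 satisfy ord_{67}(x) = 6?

2

φ(67) = 67 − 1 = 66 = 2 · 3 · 11.
Since (Z/67Z)^× is cyclic of order 66, the number of elements of order d is φ(d) when d | 66 and 0 otherwise.
6 = 2 · 3 divides 66, and φ(6) = 2.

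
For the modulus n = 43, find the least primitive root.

φ(43) = 43 − 1 = 42 = 2 · 3 · 7.
g is a primitive root iff g^(42/q) ≢ 1 (mod 43) for each prime q ∈ {2, 3, 7}.
g = 2: 2^21 ≡ 42; 2^14 ≡ 1 — hits 1, so not a primitive root.
g = 3: 3^21 ≡ 42; 3^14 ≡ 36; 3^6 ≡ 41 — none is 1, so 3 is a primitive root.
The smallest primitive root modulo 43 is 3.

3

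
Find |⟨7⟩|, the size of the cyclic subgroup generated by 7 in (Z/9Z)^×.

ord(7) | φ(9) = φ(3^2) = 3·(3−1) = 6 = 2 · 3.
Divisors of 6: 1, 2, 3, 6.
Compute 7^d (mod 9) for the divisors d until we hit 1:
7^1 ≡ 7
7^2 ≡ 4
7^3 ≡ 1
So ord_9(7) = 3.

3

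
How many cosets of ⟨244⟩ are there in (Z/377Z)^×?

28

Since 244 ∈ (Z/377Z)^×, its order divides φ(377) = φ(13·29) = (13−1)·(29−1) = 12·28 = 336 = 2^4 · 3 · 7.
Divisors of 336: 1, 2, 3, 4, 6, 7, 8, 12, 14, 16, 21, 24, 28, 42, 48, 56, 84, 112, 168, 336.
Test each divisor d:
244^1 ≡ 244 (mod 377)
244^2 ≡ 347 (mod 377)
244^3 ≡ 220 (mod 377)
244^4 ≡ 146 (mod 377)
244^6 ≡ 144 (mod 377)
244^7 ≡ 75 (mod 377)
244^8 ≡ 204 (mod 377)
244^12 ≡ 1 (mod 377) ✓
The order of 244 is 12, so the subgroup it generates has 12 elements.
Index = |(Z/377Z)^×| / |⟨244⟩| = 336 / 12 = 28.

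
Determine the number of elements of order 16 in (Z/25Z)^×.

φ(25) = φ(5^2) = 5·(5−1) = 20 = 2^2 · 5.
(Z/25Z)^× is cyclic (|G| = 20); a cyclic group of order m has exactly φ(d) elements of each order d | m, and none otherwise.
Since 16 ∤ 20, the count is 0.

0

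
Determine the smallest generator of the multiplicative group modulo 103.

5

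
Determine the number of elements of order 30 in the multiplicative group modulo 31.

8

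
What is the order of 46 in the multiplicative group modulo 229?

114

ord(46) | φ(229) = 229 − 1 = 228 = 2^2 · 3 · 19.
Divisors of 228: 1, 2, 3, 4, 6, 12, 19, 38, 57, 76, 114, 228.
Check 46^d mod 229 for each divisor in increasing order:
46^1 ≡ 46 (mod 229)
46^2 ≡ 55 (mod 229)
46^3 ≡ 11 (mod 229)
46^4 ≡ 48 (mod 229)
46^6 ≡ 121 (mod 229)
46^12 ≡ 214 (mod 229)
46^19 ≡ 95 (mod 229)
46^38 ≡ 94 (mod 229)
46^57 ≡ 228 (mod 229)
46^76 ≡ 134 (mod 229)
46^114 ≡ 1 (mod 229) ✓
The smallest such exponent is 114, so the order of 46 is 114.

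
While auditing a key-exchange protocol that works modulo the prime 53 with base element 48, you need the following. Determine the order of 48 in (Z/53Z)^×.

52

The order of 48 must divide φ(53) = 53 − 1 = 52 = 2^2 · 13.
Divisors of 52: 1, 2, 4, 13, 26, 52.
Check 48^d mod 53 for each divisor in increasing order:
48^1 ≡ 48 (mod 53)
48^2 ≡ 25 (mod 53)
48^4 ≡ 42 (mod 53)
48^13 ≡ 30 (mod 53)
48^26 ≡ 52 (mod 53)
48^52 ≡ 1 (mod 53) ✓
So ord_53(48) = 52.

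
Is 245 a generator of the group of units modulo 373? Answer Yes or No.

Yes

φ(373) = 373 − 1 = 372 = 2^2 · 3 · 31.
It suffices to check that the order of 245 is not a proper divisor of 372: compute 245^(372/q) for q ∈ {2, 3, 31}.
245^186 ≡ 372 (mod 373)  [q = 2: ≢ 1 ✓]
245^124 ≡ 284 (mod 373)  [q = 3: ≢ 1 ✓]
245^12 ≡ 41 (mod 373)  [q = 31: ≢ 1 ✓]
All checks pass, so 245 has order 372 and is a primitive root modulo 373.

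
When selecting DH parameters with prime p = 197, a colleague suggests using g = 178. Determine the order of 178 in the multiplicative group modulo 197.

7

By Lagrange's theorem, ord_197(178) divides φ(197) = 197 − 1 = 196 = 2^2 · 7^2.
Divisors of 196: 1, 2, 4, 7, 14, 28, 49, 98, 196.
Compute 178^d (mod 197) for the divisors d until we hit 1:
178^1 ≡ 178 (mod 197)
178^2 ≡ 164 (mod 197)
178^4 ≡ 104 (mod 197)
178^7 ≡ 1 (mod 197) ✓
So ord_197(178) = 7.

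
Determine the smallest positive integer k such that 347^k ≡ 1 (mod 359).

358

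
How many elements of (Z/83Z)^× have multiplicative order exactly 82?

40

φ(83) = 83 − 1 = 82 = 2 · 41.
In a cyclic group of order 82, there are φ(d) elements of order d for each divisor d of 82, and zero for non-divisors.
82 = 2 · 41 divides 82, and φ(82) = 40.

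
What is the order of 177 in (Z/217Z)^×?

30

ord(177) | φ(217) = φ(7·31) = (7−1)·(31−1) = 6·30 = 180 = 2^2 · 3^2 · 5.
Divisors of 180: 1, 2, 3, 4, 5, 6, 9, 10, 12, 15, 18, 20, 30, 36, 45, 60, 90, 180.
Evaluate successive powers at the divisors of 180:
177^1 ≡ 177 (mod 217)
177^2 ≡ 81 (mod 217)
177^3 ≡ 15 (mod 217)
177^4 ≡ 51 (mod 217)
177^5 ≡ 130 (mod 217)
177^6 ≡ 8 (mod 217)
177^9 ≡ 120 (mod 217)
177^10 ≡ 191 (mod 217)
177^12 ≡ 64 (mod 217)
177^15 ≡ 92 (mod 217)
177^18 ≡ 78 (mod 217)
177^20 ≡ 25 (mod 217)
177^30 ≡ 1 (mod 217) ✓
Hence ord(177) = 30.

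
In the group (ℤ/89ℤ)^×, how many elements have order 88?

40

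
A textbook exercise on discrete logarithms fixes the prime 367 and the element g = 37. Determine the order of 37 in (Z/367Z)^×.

183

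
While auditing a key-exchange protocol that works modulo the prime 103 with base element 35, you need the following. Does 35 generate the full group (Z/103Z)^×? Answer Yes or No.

Yes

φ(103) = 103 − 1 = 102 = 2 · 3 · 17.
Test 35^(102/q) mod 103 for each prime factor q of 102:
35^51 ≡ 102 (mod 103)  [q = 2: ≢ 1 ✓]
35^34 ≡ 46 (mod 103)  [q = 3: ≢ 1 ✓]
35^6 ≡ 8 (mod 103)  [q = 17: ≢ 1 ✓]
Every test exponent gives a nontrivial residue, hence 35 generates the full group.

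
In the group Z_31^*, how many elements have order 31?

0

φ(31) = 31 − 1 = 30 = 2 · 3 · 5.
In a cyclic group of order 30, there are φ(d) elements of order d for each divisor d of 30, and zero for non-divisors.
Since 31 ∤ 30, the count is 0.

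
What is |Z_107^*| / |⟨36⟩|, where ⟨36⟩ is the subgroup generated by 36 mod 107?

The order of 36 must divide φ(107) = 107 − 1 = 106 = 2 · 53.
Divisors of 106: 1, 2, 53, 106.
Compute 36^d (mod 107) for the divisors d until we hit 1:
36^1 ≡ 36
36^2 ≡ 12
36^53 ≡ 1
So ord_107(36) = 53, hence |⟨36⟩| = 53.
[(Z/107Z)^× : ⟨36⟩] = 106/53 = 2.

2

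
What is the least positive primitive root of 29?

2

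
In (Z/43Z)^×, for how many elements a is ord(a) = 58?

0

φ(43) = 43 − 1 = 42 = 2 · 3 · 7.
Since (Z/43Z)^× is cyclic of order 42, the number of elements of order d is φ(d) when d | 42 and 0 otherwise.
Here 42 is not a multiple of 58, so there are no elements of order 58.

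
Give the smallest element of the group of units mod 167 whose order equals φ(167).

5

φ(167) = 167 − 1 = 166 = 2 · 83.
g is a primitive root iff g^(166/q) ≢ 1 (mod 167) for each prime q ∈ {2, 83}.
g = 2: 2^83 ≡ 1 — hits 1, so not a primitive root.
g = 3: 3^83 ≡ 1 — hits 1, so not a primitive root.
g = 4: 4^83 ≡ 1 — hits 1, so not a primitive root.
g = 5: 5^83 ≡ 166; 5^2 ≡ 25 — none is 1, so 5 is a primitive root.
So 5 is the smallest generator of (Z/167Z)^×.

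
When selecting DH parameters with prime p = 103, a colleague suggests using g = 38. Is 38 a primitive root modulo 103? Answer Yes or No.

φ(103) = 103 − 1 = 102 = 2 · 3 · 17.
38 is a primitive root mod 103 iff 38^(φ(103)/q) ≢ 1 for every prime q | φ(103), i.e. q ∈ {2, 3, 17}.
38^51 ≡ 1 (mod 103)  [q = 2: ≡ 1 ✗]
38^34 ≡ 56 (mod 103)  [q = 3: ≢ 1 ✓]
38^6 ≡ 8 (mod 103)  [q = 17: ≢ 1 ✓]
Since 38^51 ≡ 1, the order of 38 divides 51 < 102, so 38 is not a primitive root.

No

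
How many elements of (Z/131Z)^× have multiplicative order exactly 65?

φ(131) = 131 − 1 = 130 = 2 · 5 · 13.
Since (Z/131Z)^× is cyclic of order 130, the number of elements of order d is φ(d) when d | 130 and 0 otherwise.
65 = 5 · 13 divides 130, and φ(65) = 48.

48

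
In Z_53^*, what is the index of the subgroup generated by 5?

The order of 5 must divide φ(53) = 53 − 1 = 52 = 2^2 · 13.
Divisors of 52: 1, 2, 4, 13, 26, 52.
Check 5^d mod 53 for each divisor in increasing order:
5^1 ≡ 5
5^2 ≡ 25
5^4 ≡ 42
5^13 ≡ 23
5^26 ≡ 52
5^52 ≡ 1
The order of 5 is 52, so the subgroup it generates has 52 elements.
[(Z/53Z)^× : ⟨5⟩] = 52/52 = 1.

1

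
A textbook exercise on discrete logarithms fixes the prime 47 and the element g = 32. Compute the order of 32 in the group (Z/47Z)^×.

By Lagrange's theorem, ord_47(32) divides φ(47) = 47 − 1 = 46 = 2 · 23.
Divisors of 46: 1, 2, 23, 46.
Evaluate successive powers at the divisors of 46:
32^1 ≡ 32 (mod 47)
32^2 ≡ 37 (mod 47)
32^23 ≡ 1 (mod 47) ✓
Therefore the multiplicative order of 32 modulo 47 is 23.

23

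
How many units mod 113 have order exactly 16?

8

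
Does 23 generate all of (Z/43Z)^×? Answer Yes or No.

φ(43) = 43 − 1 = 42 = 2 · 3 · 7.
An element g generates (Z/43Z)^× iff g^(42/q) ≢ 1 (mod 43) for each prime q ∈ {2, 3, 7}.
23^21 ≡ 1 (mod 43)  [q = 2: ≡ 1 ✗]
23^14 ≡ 36 (mod 43)  [q = 3: ≢ 1 ✓]
23^6 ≡ 4 (mod 43)  [q = 7: ≢ 1 ✓]
23^21 ≡ 1 shows ord(23) | 21, strictly less than φ(43); not a primitive root.

No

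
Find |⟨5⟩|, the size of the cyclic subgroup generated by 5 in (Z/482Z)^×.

The order of 5 must divide φ(482) = φ(2)·φ(241) = 1·240 = 240 = 2^4 · 3 · 5.
Divisors of 240: 1, 2, 3, 4, 5, 6, 8, 10, 12, 15, 16, 20, 24, 30, 40, 48, 60, 80, 120, 240.
Compute 5^d (mod 482) for the divisors d until we hit 1:
5^1 ≡ 5 (mod 482)
5^2 ≡ 25 (mod 482)
5^3 ≡ 125 (mod 482)
5^4 ≡ 143 (mod 482)
5^5 ≡ 233 (mod 482)
5^6 ≡ 201 (mod 482)
5^8 ≡ 205 (mod 482)
5^10 ≡ 305 (mod 482)
5^12 ≡ 395 (mod 482)
5^15 ≡ 211 (mod 482)
5^16 ≡ 91 (mod 482)
5^20 ≡ 481 (mod 482)
5^24 ≡ 339 (mod 482)
5^30 ≡ 177 (mod 482)
5^40 ≡ 1 (mod 482) ✓
The smallest such exponent is 40, so the order of 5 is 40.

40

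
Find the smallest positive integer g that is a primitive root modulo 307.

φ(307) = 307 − 1 = 306 = 2 · 3^2 · 17.
g is a primitive root iff g^(306/q) ≢ 1 (mod 307) for each prime q ∈ {2, 3, 17}.
g = 2: 2^153 ≡ 306; 2^102 ≡ 1 — hits 1, so not a primitive root.
g = 3: 3^153 ≡ 306; 3^102 ≡ 1 — hits 1, so not a primitive root.
g = 4: 4^153 ≡ 1 — hits 1, so not a primitive root.
g = 5: 5^153 ≡ 306; 5^102 ≡ 289; 5^18 ≡ 81 — none is 1, so 5 is a primitive root.
The smallest primitive root modulo 307 is 5.

5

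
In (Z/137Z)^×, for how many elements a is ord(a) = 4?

2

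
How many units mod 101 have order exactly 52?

0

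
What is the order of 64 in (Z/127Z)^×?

7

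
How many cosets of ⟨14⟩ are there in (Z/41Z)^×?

5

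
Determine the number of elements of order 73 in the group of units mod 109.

0

φ(109) = 109 − 1 = 108 = 2^2 · 3^3.
(Z/109Z)^× is cyclic (|G| = 108); a cyclic group of order m has exactly φ(d) elements of each order d | m, and none otherwise.
73 does not divide 108, so no element of (Z/109Z)^× has order 73.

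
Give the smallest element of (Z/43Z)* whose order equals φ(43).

φ(43) = 43 − 1 = 42 = 2 · 3 · 7.
g is a primitive root iff g^(42/q) ≢ 1 (mod 43) for each prime q ∈ {2, 3, 7}.
g = 2: 2^21 ≡ 42; 2^14 ≡ 1 — hits 1, so not a primitive root.
g = 3: 3^21 ≡ 42; 3^14 ≡ 36; 3^6 ≡ 41 — none is 1, so 3 is a primitive root.
So 3 is the smallest generator of (Z/43Z)^×.

3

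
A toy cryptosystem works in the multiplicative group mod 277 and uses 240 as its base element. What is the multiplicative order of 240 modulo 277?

92

The order of 240 must divide φ(277) = 277 − 1 = 276 = 2^2 · 3 · 23.
Divisors of 276: 1, 2, 3, 4, 6, 12, 23, 46, 69, 92, 138, 276.
Evaluate successive powers at the divisors of 276:
240^1 ≡ 240 (mod 277)
240^2 ≡ 261 (mod 277)
240^3 ≡ 38 (mod 277)
240^4 ≡ 256 (mod 277)
240^6 ≡ 59 (mod 277)
240^12 ≡ 157 (mod 277)
240^23 ≡ 60 (mod 277)
240^46 ≡ 276 (mod 277)
240^69 ≡ 217 (mod 277)
240^92 ≡ 1 (mod 277) ✓
Hence ord(240) = 92.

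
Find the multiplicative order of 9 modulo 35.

6

Since 9 ∈ (Z/35Z)^×, its order divides φ(35) = φ(5·7) = (5−1)·(7−1) = 4·6 = 24 = 2^3 · 3.
Divisors of 24: 1, 2, 3, 4, 6, 8, 12, 24.
Evaluate successive powers at the divisors of 24:
9^1 ≡ 9 (mod 35)
9^2 ≡ 11 (mod 35)
9^3 ≡ 29 (mod 35)
9^4 ≡ 16 (mod 35)
9^6 ≡ 1 (mod 35) ✓
The smallest such exponent is 6, so the order of 9 is 6.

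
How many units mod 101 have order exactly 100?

φ(101) = 101 − 1 = 100 = 2^2 · 5^2.
In a cyclic group of order 100, there are φ(d) elements of order d for each divisor d of 100, and zero for non-divisors.
100 = 2^2 · 5^2 divides 100, and φ(100) = 40.

40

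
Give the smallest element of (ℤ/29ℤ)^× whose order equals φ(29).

2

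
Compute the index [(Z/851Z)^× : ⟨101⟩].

12

The order of 101 must divide φ(851) = φ(23·37) = (23−1)·(37−1) = 22·36 = 792 = 2^3 · 3^2 · 11.
Divisors of 792: 1, 2, 3, 4, 6, 8, 9, 11, 12, 18, 22, 24, 33, 36, 44, 66, 72, 88, 99, 132, 198, 264, 396, 792.
Check 101^d mod 851 for each divisor in increasing order:
101^1 ≡ 101 (mod 851)
101^2 ≡ 840 (mod 851)
101^3 ≡ 591 (mod 851)
101^4 ≡ 121 (mod 851)
101^6 ≡ 371 (mod 851)
101^8 ≡ 174 (mod 851)
101^9 ≡ 554 (mod 851)
101^11 ≡ 714 (mod 851)
101^12 ≡ 630 (mod 851)
101^18 ≡ 556 (mod 851)
101^22 ≡ 47 (mod 851)
101^24 ≡ 334 (mod 851)
101^33 ≡ 369 (mod 851)
101^36 ≡ 223 (mod 851)
101^44 ≡ 507 (mod 851)
101^66 ≡ 1 (mod 851) ✓
So ord_851(101) = 66, hence |⟨101⟩| = 66.
Index = |(Z/851Z)^×| / |⟨101⟩| = 792 / 66 = 12.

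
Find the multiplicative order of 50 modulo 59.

58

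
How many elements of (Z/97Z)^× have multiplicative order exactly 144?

φ(97) = 97 − 1 = 96 = 2^5 · 3.
Since (Z/97Z)^× is cyclic of order 96, the number of elements of order d is φ(d) when d | 96 and 0 otherwise.
Here 96 is not a multiple of 144, so there are no elements of order 144.

0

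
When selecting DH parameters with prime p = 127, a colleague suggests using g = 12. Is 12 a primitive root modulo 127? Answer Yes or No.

Yes

φ(127) = 127 − 1 = 126 = 2 · 3^2 · 7.
An element g generates (Z/127Z)^× iff g^(126/q) ≢ 1 (mod 127) for each prime q ∈ {2, 3, 7}.
12^63 ≡ 126 (mod 127)  [q = 2: ≢ 1 ✓]
12^42 ≡ 107 (mod 127)  [q = 3: ≢ 1 ✓]
12^18 ≡ 8 (mod 127)  [q = 7: ≢ 1 ✓]
Every test exponent gives a nontrivial residue, hence 12 generates the full group.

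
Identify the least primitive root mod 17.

φ(17) = 17 − 1 = 16 = 2^4.
Test candidates g = 2, 3, … against the prime factors q ∈ {2} of φ(17): g is a generator iff g^(16/q) ≢ 1 for every such q.
g = 2: 2^8 ≡ 1 — hits 1, so not a primitive root.
g = 3: 3^8 ≡ 16 — none is 1, so 3 is a primitive root.
Hence the least primitive root of 17 is 3.

3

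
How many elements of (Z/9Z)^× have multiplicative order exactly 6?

φ(9) = φ(3^2) = 3·(3−1) = 6 = 2 · 3.
Since (Z/9Z)^× is cyclic of order 6, the number of elements of order d is φ(d) when d | 6 and 0 otherwise.
6 = 2 · 3 divides 6, and φ(6) = 2.

2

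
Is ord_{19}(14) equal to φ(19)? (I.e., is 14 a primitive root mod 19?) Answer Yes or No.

Yes

φ(19) = 19 − 1 = 18 = 2 · 3^2.
An element g generates (Z/19Z)^× iff g^(18/q) ≢ 1 (mod 19) for each prime q ∈ {2, 3}.
14^9 ≡ 18 (mod 19)  [q = 2: ≢ 1 ✓]
14^6 ≡ 7 (mod 19)  [q = 3: ≢ 1 ✓]
None equal 1, so ord_19(14) = 18: 14 is a primitive root.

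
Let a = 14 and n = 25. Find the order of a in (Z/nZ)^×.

10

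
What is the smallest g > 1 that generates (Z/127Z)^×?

φ(127) = 127 − 1 = 126 = 2 · 3^2 · 7.
Test candidates g = 2, 3, … against the prime factors q ∈ {2, 3, 7} of φ(127): g is a generator iff g^(126/q) ≢ 1 for every such q.
g = 2: 2^63 ≡ 1 — hits 1, so not a primitive root.
g = 3: 3^63 ≡ 126; 3^42 ≡ 107; 3^18 ≡ 4 — none is 1, so 3 is a primitive root.
Hence the least primitive root of 127 is 3.

3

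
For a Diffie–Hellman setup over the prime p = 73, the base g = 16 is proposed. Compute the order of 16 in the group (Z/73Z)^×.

9

Since 16 ∈ (Z/73Z)^×, its order divides φ(73) = 73 − 1 = 72 = 2^3 · 3^2.
Divisors of 72: 1, 2, 3, 4, 6, 8, 9, 12, 18, 24, 36, 72.
Test each divisor d:
16^1 ≡ 16 (mod 73)
16^2 ≡ 37 (mod 73)
16^3 ≡ 8 (mod 73)
16^4 ≡ 55 (mod 73)
16^6 ≡ 64 (mod 73)
16^8 ≡ 32 (mod 73)
16^9 ≡ 1 (mod 73) ✓
The smallest such exponent is 9, so the order of 16 is 9.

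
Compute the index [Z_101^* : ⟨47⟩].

2

By Lagrange's theorem, ord_101(47) divides φ(101) = 101 − 1 = 100 = 2^2 · 5^2.
Divisors of 100: 1, 2, 4, 5, 10, 20, 25, 50, 100.
Evaluate successive powers at the divisors of 100:
47^1 ≡ 47 (mod 101)
47^2 ≡ 88 (mod 101)
47^4 ≡ 68 (mod 101)
47^5 ≡ 65 (mod 101)
47^10 ≡ 84 (mod 101)
47^20 ≡ 87 (mod 101)
47^25 ≡ 100 (mod 101)
47^50 ≡ 1 (mod 101) ✓
So ord_101(47) = 50, hence |⟨47⟩| = 50.
Index = |(Z/101Z)^×| / |⟨47⟩| = 100 / 50 = 2.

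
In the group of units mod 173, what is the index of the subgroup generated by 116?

2

By Lagrange's theorem, ord_173(116) divides φ(173) = 173 − 1 = 172 = 2^2 · 43.
Divisors of 172: 1, 2, 4, 43, 86, 172.
Evaluate successive powers at the divisors of 172:
116^1 ≡ 116 (mod 173)
116^2 ≡ 135 (mod 173)
116^4 ≡ 60 (mod 173)
116^43 ≡ 172 (mod 173)
116^86 ≡ 1 (mod 173) ✓
Thus |⟨116⟩| = ord(116) = 86.
[(Z/173Z)^× : ⟨116⟩] = 172/86 = 2.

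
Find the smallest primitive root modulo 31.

3

φ(31) = 31 − 1 = 30 = 2 · 3 · 5.
Test candidates g = 2, 3, … against the prime factors q ∈ {2, 3, 5} of φ(31): g is a generator iff g^(30/q) ≢ 1 for every such q.
g = 2: 2^15 ≡ 1 — hits 1, so not a primitive root.
g = 3: 3^15 ≡ 30; 3^10 ≡ 25; 3^6 ≡ 16 — none is 1, so 3 is a primitive root.
Hence the least primitive root of 31 is 3.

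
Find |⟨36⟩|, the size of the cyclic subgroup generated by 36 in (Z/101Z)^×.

5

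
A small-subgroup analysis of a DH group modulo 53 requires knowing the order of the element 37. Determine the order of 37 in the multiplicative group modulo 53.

26

The order of 37 must divide φ(53) = 53 − 1 = 52 = 2^2 · 13.
Divisors of 52: 1, 2, 4, 13, 26, 52.
Compute 37^d (mod 53) for the divisors d until we hit 1:
37^1 ≡ 37
37^2 ≡ 44
37^4 ≡ 28
37^13 ≡ 52
37^26 ≡ 1
The smallest such exponent is 26, so the order of 37 is 26.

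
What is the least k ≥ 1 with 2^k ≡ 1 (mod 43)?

14

By Lagrange's theorem, ord_43(2) divides φ(43) = 43 − 1 = 42 = 2 · 3 · 7.
Divisors of 42: 1, 2, 3, 6, 7, 14, 21, 42.
Check 2^d mod 43 for each divisor in increasing order:
2^1 ≡ 2 (mod 43)
2^2 ≡ 4 (mod 43)
2^3 ≡ 8 (mod 43)
2^6 ≡ 21 (mod 43)
2^7 ≡ 42 (mod 43)
2^14 ≡ 1 (mod 43) ✓
The smallest such exponent is 14, so the order of 2 is 14.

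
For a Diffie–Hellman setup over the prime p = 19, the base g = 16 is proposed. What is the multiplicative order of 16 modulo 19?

Since 16 ∈ (Z/19Z)^×, its order divides φ(19) = 19 − 1 = 18 = 2 · 3^2.
Divisors of 18: 1, 2, 3, 6, 9, 18.
Compute 16^d (mod 19) for the divisors d until we hit 1:
16^1 ≡ 16
16^2 ≡ 9
16^3 ≡ 11
16^6 ≡ 7
16^9 ≡ 1
Therefore the multiplicative order of 16 modulo 19 is 9.

9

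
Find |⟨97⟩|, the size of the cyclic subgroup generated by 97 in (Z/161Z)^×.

22

By Lagrange's theorem, ord_161(97) divides φ(161) = φ(7·23) = (7−1)·(23−1) = 6·22 = 132 = 2^2 · 3 · 11.
Divisors of 132: 1, 2, 3, 4, 6, 11, 12, 22, 33, 44, 66, 132.
Compute 97^d (mod 161) for the divisors d until we hit 1:
97^1 ≡ 97
97^2 ≡ 71
97^3 ≡ 125
97^4 ≡ 50
97^6 ≡ 8
97^11 ≡ 160
97^12 ≡ 64
97^22 ≡ 1
Hence ord(97) = 22.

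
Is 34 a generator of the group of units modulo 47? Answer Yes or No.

φ(47) = 47 − 1 = 46 = 2 · 23.
It suffices to check that the order of 34 is not a proper divisor of 46: compute 34^(46/q) for q ∈ {2, 23}.
34^23 ≡ 1 (mod 47)  [q = 2: ≡ 1 ✗]
34^2 ≡ 28 (mod 47)  [q = 23: ≢ 1 ✓]
The check at q = 2 fails, so 34 generates a proper subgroup.

No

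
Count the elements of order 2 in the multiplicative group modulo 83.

1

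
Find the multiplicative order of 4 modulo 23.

ord(4) | φ(23) = 23 − 1 = 22 = 2 · 11.
Divisors of 22: 1, 2, 11, 22.
Compute 4^d (mod 23) for the divisors d until we hit 1:
4^1 ≡ 4 (mod 23)
4^2 ≡ 16 (mod 23)
4^11 ≡ 1 (mod 23) ✓
So ord_23(4) = 11.

11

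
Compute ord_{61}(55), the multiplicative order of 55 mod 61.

The order of 55 must divide φ(61) = 61 − 1 = 60 = 2^2 · 3 · 5.
Divisors of 60: 1, 2, 3, 4, 5, 6, 10, 12, 15, 20, 30, 60.
Check 55^d mod 61 for each divisor in increasing order:
55^1 ≡ 55 (mod 61)
55^2 ≡ 36 (mod 61)
55^3 ≡ 28 (mod 61)
55^4 ≡ 15 (mod 61)
55^5 ≡ 32 (mod 61)
55^6 ≡ 52 (mod 61)
55^10 ≡ 48 (mod 61)
55^12 ≡ 20 (mod 61)
55^15 ≡ 11 (mod 61)
55^20 ≡ 47 (mod 61)
55^30 ≡ 60 (mod 61)
55^60 ≡ 1 (mod 61) ✓
The smallest such exponent is 60, so the order of 55 is 60.

60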